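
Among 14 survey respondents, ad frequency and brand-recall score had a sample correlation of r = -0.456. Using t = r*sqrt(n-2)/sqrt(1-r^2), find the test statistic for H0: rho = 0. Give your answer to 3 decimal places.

-1.775

1 − r² = 1 − 0.207936 = 0.792064;  √(1−r²) = 0.889980
√(n−2) = √12 = 3.464102
t = r·√(n−2)/√(1−r²) = -0.456 · 3.464102 / 0.889980 = -1.775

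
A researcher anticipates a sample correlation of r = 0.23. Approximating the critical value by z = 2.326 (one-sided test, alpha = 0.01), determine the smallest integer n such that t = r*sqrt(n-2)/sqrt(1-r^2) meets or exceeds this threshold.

99

r√(n−2)/√(1−r²) ≥ 2.326  ⇔  n−2 ≥ (2.326)²·(1−r²)/r²
(1−r²)/r² = (1−0.0529)/0.0529 = 17.9036
n ≥ 2 + 5.410276·17.9036 = 2 + 96.8634 = 98.8634
⌈98.8634⌉ = 99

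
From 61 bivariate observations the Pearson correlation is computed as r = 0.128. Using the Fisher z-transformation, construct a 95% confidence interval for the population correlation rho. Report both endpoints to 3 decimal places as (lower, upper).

(-0.128, 0.368)

Fisher z: z_r = atanh(r) = ½·ln((1+0.128)/(1−0.128)) = 0.128706
SE(z) = 1/√(n−3) = 1/√58 = 0.131306
95% ⇒ z* = 1.960; margin = 1.960·0.131306 = 0.257360
CI on z-scale: (-0.128654, 0.386066)
Back-transform: tanh(-0.128654) = -0.127949, tanh(0.386066) = 0.367964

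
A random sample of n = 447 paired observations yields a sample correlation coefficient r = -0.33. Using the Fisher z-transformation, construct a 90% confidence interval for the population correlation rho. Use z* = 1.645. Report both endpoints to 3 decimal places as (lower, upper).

(-0.398, -0.259)

Fisher z: z_r = atanh(r) = ½·ln((1+(-0.33))/(1−(-0.33))) = -0.342828
SE(z) = 1/√(n−3) = 1/√444 = 0.047458
90% ⇒ z* = 1.645; margin = 1.645·0.047458 = 0.078068
CI on z-scale: (-0.420896, -0.264760)
Back-transform: tanh(-0.420896) = -0.397685, tanh(-0.264760) = -0.258742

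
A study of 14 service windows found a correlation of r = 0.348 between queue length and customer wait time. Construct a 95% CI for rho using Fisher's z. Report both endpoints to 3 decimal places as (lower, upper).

Fisher z: z_r = atanh(r) = ½·ln((1+0.348)/(1−0.348)) = 0.363166
SE(z) = 1/√(n−3) = 1/√11 = 0.301511
95% ⇒ z* = 1.960; margin = 1.960·0.301511 = 0.590962
CI on z-scale: (-0.227796, 0.954128)
Back-transform: tanh(-0.227796) = -0.223936, tanh(0.954128) = 0.741646

(-0.224, 0.742)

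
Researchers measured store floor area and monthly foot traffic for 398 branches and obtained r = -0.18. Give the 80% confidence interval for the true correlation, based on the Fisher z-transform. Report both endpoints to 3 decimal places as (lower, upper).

z_r = atanh(-0.18) = -0.181983;  SE = 1/√(n−3) = 1/√395 = 0.050315
z-limits: -0.181983 ± 1.282·0.050315 = -0.181983 ± 0.064504 = [-0.246487, -0.117479]
ρ-limits: (tanh -0.246487, tanh -0.117479) = (-0.242, -0.117)

(-0.242, -0.117)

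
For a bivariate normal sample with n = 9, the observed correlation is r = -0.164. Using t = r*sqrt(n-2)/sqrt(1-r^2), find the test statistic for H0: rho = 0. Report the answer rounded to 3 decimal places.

t = r·√(n−2) / √(1−r²) with r = -0.164, n = 9
  = -0.164·√7 / √(1 − 0.026896)
  = -0.164·2.645751 / 0.986460
  = -0.433903 / 0.986460 = -0.440

-0.440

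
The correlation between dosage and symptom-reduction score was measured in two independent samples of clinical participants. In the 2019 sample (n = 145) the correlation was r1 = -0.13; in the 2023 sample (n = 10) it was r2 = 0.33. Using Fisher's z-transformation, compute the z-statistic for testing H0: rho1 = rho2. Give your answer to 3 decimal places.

-1.223

z1 = atanh(-0.13) = -0.130740,  z2 = atanh(0.33) = 0.342828
SE = √(1/(n1−3) + 1/(n2−3)) = √(1/142 + 1/7) = √(0.0070423 + 0.1428571) = √0.1498994 = 0.387168
z = (z1 − z2)/SE = (-0.130740 − 0.342828) / 0.387168 = -0.473568 / 0.387168 = -1.223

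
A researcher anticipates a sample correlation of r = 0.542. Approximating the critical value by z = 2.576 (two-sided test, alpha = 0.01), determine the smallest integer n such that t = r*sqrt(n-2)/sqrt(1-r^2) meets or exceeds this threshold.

r√(n−2)/√(1−r²) ≥ 2.576  ⇔  n−2 ≥ (2.576)²·(1−r²)/r²
(1−r²)/r² = (1−0.293764)/0.293764 = 2.4041
n ≥ 2 + 6.635776·2.4041 = 2 + 15.9531 = 17.9531
⌈17.9531⌉ = 18

18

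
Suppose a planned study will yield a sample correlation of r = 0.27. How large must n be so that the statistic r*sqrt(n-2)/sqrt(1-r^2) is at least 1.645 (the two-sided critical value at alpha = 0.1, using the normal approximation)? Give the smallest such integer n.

r√(n−2)/√(1−r²) ≥ 1.645  ⇔  n−2 ≥ (1.645)²·(1−r²)/r²
(1−r²)/r² = (1−0.0729)/0.0729 = 12.7174
n ≥ 2 + 2.706025·12.7174 = 2 + 34.4136 = 36.4136
⌈36.4136⌉ = 37

37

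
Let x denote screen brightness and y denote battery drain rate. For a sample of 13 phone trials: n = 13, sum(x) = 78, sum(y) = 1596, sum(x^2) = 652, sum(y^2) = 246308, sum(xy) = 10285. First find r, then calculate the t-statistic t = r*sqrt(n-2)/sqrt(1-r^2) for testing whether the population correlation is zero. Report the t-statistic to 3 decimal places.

0.794

Numerator: nΣxy − (Σx)(Σy) = 13·10285 − (78)(1596) = 9217
Denominator: √[(nΣx²−(Σx)²)(nΣy²−(Σy)²)]
  nΣx²−(Σx)² = 13·652 − 6084 = 2392;  nΣy²−(Σy)² = 13·246308 − 2547216 = 654788
  √(2392·654788) = √1566252896 = 39575.9131
r = 9217 / 39575.9131 = 0.2329
t = r·√(n−2)/√(1−r²) = 0.2329·√11 / √(1−0.054242) = 0.772442 / 0.972501 = 0.794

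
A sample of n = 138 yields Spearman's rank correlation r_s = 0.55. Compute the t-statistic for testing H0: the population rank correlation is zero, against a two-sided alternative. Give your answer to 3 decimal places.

7.680

1 − r_s² = 1 − 0.3025 = 0.6975;  √(1−r_s²) = 0.835165
√(n−2) = √136 = 11.661904
t = r_s·√(n−2)/√(1−r_s²) = 0.55 · 11.661904 / 0.835165 = 7.680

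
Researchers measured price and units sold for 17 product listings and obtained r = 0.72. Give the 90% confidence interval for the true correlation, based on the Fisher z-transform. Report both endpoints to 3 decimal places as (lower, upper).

z_r = atanh(0.72) = 0.907645;  SE = 1/√(n−3) = 1/√14 = 0.267261
z-limits: 0.907645 ± 1.645·0.267261 = 0.907645 ± 0.439644 = [0.468001, 1.347289]
ρ-limits: (tanh 0.468001, tanh 1.347289) = (0.437, 0.873)

(0.437, 0.873)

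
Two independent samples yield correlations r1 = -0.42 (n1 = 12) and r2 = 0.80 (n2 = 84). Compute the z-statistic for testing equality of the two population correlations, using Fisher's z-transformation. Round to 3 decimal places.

Fisher z-transforms: z1 = atanh(-0.42) = -0.447692, z2 = atanh(0.80) = 1.098612; difference d = -1.546304
Var(d) = 1/9 + 1/81 = 0.1111111 + 0.0123457 = 0.1234568
z = d/√Var(d) = -1.546304 / √0.1234568 = -1.546304 / 0.351364 = -4.401

-4.401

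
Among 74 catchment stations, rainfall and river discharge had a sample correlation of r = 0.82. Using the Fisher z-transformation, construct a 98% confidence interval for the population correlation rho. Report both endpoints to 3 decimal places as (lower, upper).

(0.707, 0.892)

Fisher z: z_r = atanh(r) = ½·ln((1+0.82)/(1−0.82)) = 1.156817
SE(z) = 1/√(n−3) = 1/√71 = 0.118678
98% ⇒ z* = 2.326; margin = 2.326·0.118678 = 0.276045
CI on z-scale: (0.880772, 1.432862)
Back-transform: tanh(0.880772) = 0.706806, tanh(1.432862) = 0.892252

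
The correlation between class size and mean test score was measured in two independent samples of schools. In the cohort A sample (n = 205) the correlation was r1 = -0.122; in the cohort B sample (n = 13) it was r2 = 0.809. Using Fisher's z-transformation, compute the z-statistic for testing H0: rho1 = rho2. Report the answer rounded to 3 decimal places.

-3.848

z1 = atanh(-0.122) = -0.122611,  z2 = atanh(0.809) = 1.124128
SE = √(1/(n1−3) + 1/(n2−3)) = √(1/202 + 1/10) = √(0.0049505 + 0.1000000) = √0.1049505 = 0.323961
z = (z1 − z2)/SE = (-0.122611 − 1.124128) / 0.323961 = -1.246739 / 0.323961 = -3.848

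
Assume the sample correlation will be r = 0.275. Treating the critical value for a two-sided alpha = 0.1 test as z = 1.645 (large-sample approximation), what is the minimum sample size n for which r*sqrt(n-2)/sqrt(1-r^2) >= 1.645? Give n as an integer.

36

r√(n−2)/√(1−r²) ≥ 1.645  ⇔  n−2 ≥ (1.645)²·(1−r²)/r²
(1−r²)/r² = (1−0.075625)/0.075625 = 12.2231
n ≥ 2 + 2.706025·12.2231 = 2 + 33.0760 = 35.0760
⌈35.0760⌉ = 36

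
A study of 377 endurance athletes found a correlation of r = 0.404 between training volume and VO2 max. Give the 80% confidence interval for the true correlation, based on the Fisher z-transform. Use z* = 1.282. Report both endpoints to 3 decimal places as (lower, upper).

Fisher z: z_r = atanh(r) = ½·ln((1+0.404)/(1−0.404)) = 0.428420
SE(z) = 1/√(n−3) = 1/√374 = 0.051709
80% ⇒ z* = 1.282; margin = 1.282·0.051709 = 0.066291
CI on z-scale: (0.362129, 0.494711)
Back-transform: tanh(0.362129) = 0.347088, tanh(0.494711) = 0.457947

(0.347, 0.458)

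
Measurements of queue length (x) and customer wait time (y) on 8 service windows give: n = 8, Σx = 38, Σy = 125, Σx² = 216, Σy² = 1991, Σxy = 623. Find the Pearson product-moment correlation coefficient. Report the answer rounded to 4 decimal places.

S_xy = nΣxy − ΣxΣy = 8·623 − 38·125 = 4984 − 4750 = 234
S_xx = nΣx² − (Σx)² = 8·216 − 38² = 1728 − 1444 = 284
S_yy = nΣy² − (Σy)² = 8·1991 − 125² = 15928 − 15625 = 303
r = S_xy / √(S_xx·S_yy) = 234 / √(284·303) = 234 / √86052 = 234 / 293.3462 = 0.7977

0.7977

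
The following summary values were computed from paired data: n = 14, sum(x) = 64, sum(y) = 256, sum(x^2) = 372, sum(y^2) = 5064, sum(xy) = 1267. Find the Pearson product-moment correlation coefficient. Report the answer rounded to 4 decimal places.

Numerator: nΣxy − (Σx)(Σy) = 14·1267 − (64)(256) = 1354
Denominator: √[(nΣx²−(Σx)²)(nΣy²−(Σy)²)]
  nΣx²−(Σx)² = 14·372 − 4096 = 1112;  nΣy²−(Σy)² = 14·5064 − 65536 = 5360
  √(1112·5360) = √5960320 = 2441.3767
r = 1354 / 2441.3767 = 0.5546

0.5546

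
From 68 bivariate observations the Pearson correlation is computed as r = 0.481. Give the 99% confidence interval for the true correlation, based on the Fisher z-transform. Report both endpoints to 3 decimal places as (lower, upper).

Fisher z: z_r = atanh(r) = ½·ln((1+0.481)/(1−0.481)) = 0.524284
SE(z) = 1/√(n−3) = 1/√65 = 0.124035
99% ⇒ z* = 2.576; margin = 2.576·0.124035 = 0.319514
CI on z-scale: (0.204770, 0.843798)
Back-transform: tanh(0.204770) = 0.201955, tanh(0.843798) = 0.687815

(0.202, 0.688)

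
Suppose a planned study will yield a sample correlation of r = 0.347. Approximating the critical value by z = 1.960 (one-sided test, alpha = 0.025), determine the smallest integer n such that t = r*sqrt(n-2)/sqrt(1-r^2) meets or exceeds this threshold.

Need r·√(n−2)/√(1−r²) ≥ 1.960
√(n−2) ≥ 1.960·√(1−0.120409) / 0.347 = 1.960·0.937865 / 0.347 = 5.2975
n−2 ≥ 28.0635  ⇒  n ≥ 30.0635
Smallest integer n = 31

31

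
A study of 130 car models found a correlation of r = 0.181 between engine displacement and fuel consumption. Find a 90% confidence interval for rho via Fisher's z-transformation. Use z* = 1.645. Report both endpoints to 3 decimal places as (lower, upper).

Fisher z: z_r = atanh(r) = ½·ln((1+0.181)/(1−0.181)) = 0.183016
SE(z) = 1/√(n−3) = 1/√127 = 0.088736
90% ⇒ z* = 1.645; margin = 1.645·0.088736 = 0.145971
CI on z-scale: (0.037045, 0.328987)
Back-transform: tanh(0.037045) = 0.037028, tanh(0.328987) = 0.317610

(0.037, 0.318)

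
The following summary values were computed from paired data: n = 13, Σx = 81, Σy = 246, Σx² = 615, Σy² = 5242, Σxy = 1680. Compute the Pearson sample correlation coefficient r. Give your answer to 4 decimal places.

0.5786

S_xy = nΣxy − ΣxΣy = 13·1680 − 81·246 = 21840 − 19926 = 1914
S_xx = nΣx² − (Σx)² = 13·615 − 81² = 7995 − 6561 = 1434
S_yy = nΣy² − (Σy)² = 13·5242 − 246² = 68146 − 60516 = 7630
r = S_xy / √(S_xx·S_yy) = 1914 / √(1434·7630) = 1914 / √10941420 = 1914 / 3307.7817 = 0.5786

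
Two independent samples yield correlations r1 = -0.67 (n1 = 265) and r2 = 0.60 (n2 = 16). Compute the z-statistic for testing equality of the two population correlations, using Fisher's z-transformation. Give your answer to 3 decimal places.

z1 = atanh(-0.67) = -0.810743,  z2 = atanh(0.60) = 0.693147
SE = √(1/(n1−3) + 1/(n2−3)) = √(1/262 + 1/13) = √(0.0038168 + 0.0769231) = √0.0807399 = 0.284148
z = (z1 − z2)/SE = (-0.810743 − 0.693147) / 0.284148 = -1.503890 / 0.284148 = -5.293

-5.293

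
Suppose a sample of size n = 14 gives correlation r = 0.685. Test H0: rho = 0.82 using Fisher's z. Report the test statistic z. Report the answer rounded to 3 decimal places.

-1.056

Fisher z: atanh(0.685) = 0.838474, atanh(0.82) = 1.156817
z = (z_r − z_0)·√(n−3) = (0.838474 − 1.156817)·√11 = -0.318343 · 3.316625 = -1.056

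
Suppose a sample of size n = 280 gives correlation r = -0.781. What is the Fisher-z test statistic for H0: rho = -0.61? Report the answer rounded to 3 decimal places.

-5.642

z_r = atanh(-0.781) = -1.047929,  z_0 = atanh(-0.61) = -0.708921
SE = 1/√(n−3) = 1/√277 = 0.060084
z = (z_r − z_0)/SE = (-1.047929 − (-0.708921)) / 0.060084 = -0.339008 / 0.060084 = -5.642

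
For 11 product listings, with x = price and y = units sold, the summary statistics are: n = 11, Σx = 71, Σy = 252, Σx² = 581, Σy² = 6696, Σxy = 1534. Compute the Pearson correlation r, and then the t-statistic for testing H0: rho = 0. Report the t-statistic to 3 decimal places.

-0.858

S_xy = nΣxy − ΣxΣy = 11·1534 − 71·252 = 16874 − 17892 = -1018
S_xx = nΣx² − (Σx)² = 11·581 − 71² = 6391 − 5041 = 1350
S_yy = nΣy² − (Σy)² = 11·6696 − 252² = 73656 − 63504 = 10152
r = S_xy / √(S_xx·S_yy) = -1018 / √(1350·10152) = -1018 / √13705200 = -1018 / 3702.0535 = -0.2750
t = r·√(n−2)/√(1−r²) = -0.2750·√9 / √(1−0.075625) = -0.825000 / 0.961444 = -0.858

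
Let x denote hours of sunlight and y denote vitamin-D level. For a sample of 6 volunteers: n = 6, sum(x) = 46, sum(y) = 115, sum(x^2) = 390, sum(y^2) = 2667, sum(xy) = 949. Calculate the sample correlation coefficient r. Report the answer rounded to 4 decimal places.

S_xy = nΣxy − ΣxΣy = 6·949 − 46·115 = 5694 − 5290 = 404
S_xx = nΣx² − (Σx)² = 6·390 − 46² = 2340 − 2116 = 224
S_yy = nΣy² − (Σy)² = 6·2667 − 115² = 16002 − 13225 = 2777
r = S_xy / √(S_xx·S_yy) = 404 / √(224·2777) = 404 / √622048 = 404 / 788.7002 = 0.5122

0.5122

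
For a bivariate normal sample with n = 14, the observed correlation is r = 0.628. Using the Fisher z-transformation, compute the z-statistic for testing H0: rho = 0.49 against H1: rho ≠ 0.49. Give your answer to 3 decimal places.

0.670

z_r = atanh(0.628) = 0.738107,  z_0 = atanh(0.49) = 0.536060
SE = 1/√(n−3) = 1/√11 = 0.301511
z = (z_r − z_0)/SE = (0.738107 − 0.536060) / 0.301511 = 0.202047 / 0.301511 = 0.670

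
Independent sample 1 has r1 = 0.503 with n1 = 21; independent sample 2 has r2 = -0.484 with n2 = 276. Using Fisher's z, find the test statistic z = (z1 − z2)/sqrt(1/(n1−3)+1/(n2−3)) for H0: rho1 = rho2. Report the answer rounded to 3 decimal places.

z1 = atanh(0.503) = 0.553314,  z2 = atanh(-0.484) = -0.528195
SE = √(1/(n1−3) + 1/(n2−3)) = √(1/18 + 1/273) = √(0.0555556 + 0.0036630) = √0.0592186 = 0.243349
z = (z1 − z2)/SE = (0.553314 − (-0.528195)) / 0.243349 = 1.081509 / 0.243349 = 4.444

4.444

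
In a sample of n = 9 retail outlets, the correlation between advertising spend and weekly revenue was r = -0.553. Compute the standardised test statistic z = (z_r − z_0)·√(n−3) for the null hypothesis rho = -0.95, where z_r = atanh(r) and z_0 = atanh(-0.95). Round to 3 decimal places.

z_r = atanh(-0.553) = -0.622693,  z_0 = atanh(-0.95) = -1.831781
SE = 1/√(n−3) = 1/√6 = 0.408248
z = (z_r − z_0)/SE = (-0.622693 − (-1.831781)) / 0.408248 = 1.209088 / 0.408248 = 2.962

2.962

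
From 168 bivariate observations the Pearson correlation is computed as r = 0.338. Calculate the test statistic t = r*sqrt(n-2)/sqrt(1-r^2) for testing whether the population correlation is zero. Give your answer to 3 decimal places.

4.627

t = r·√(n−2) / √(1−r²) with r = 0.338, n = 168
  = 0.338·√166 / √(1 − 0.114244)
  = 0.338·12.884099 / 0.941146
  = 4.354825 / 0.941146 = 4.627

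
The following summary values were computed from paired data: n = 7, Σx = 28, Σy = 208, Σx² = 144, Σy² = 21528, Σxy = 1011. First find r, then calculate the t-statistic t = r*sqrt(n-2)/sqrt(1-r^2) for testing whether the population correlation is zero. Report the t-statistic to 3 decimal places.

0.591

Numerator: nΣxy − (Σx)(Σy) = 7·1011 − (28)(208) = 1253
Denominator: √[(nΣx²−(Σx)²)(nΣy²−(Σy)²)]
  nΣx²−(Σx)² = 7·144 − 784 = 224;  nΣy²−(Σy)² = 7·21528 − 43264 = 107432
  √(224·107432) = √24064768 = 4905.5854
r = 1253 / 4905.5854 = 0.2554
t = r·√(n−2)/√(1−r²) = 0.2554·√5 / √(1−0.065229) = 0.571092 / 0.966836 = 0.591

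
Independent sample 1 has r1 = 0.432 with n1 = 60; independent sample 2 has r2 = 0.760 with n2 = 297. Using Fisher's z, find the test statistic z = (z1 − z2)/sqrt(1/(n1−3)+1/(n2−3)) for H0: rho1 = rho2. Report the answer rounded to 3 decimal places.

z1 = atanh(0.432) = 0.462353,  z2 = atanh(0.760) = 0.996215
SE = √(1/(n1−3) + 1/(n2−3)) = √(1/57 + 1/294) = √(0.0175439 + 0.0034014) = √0.0209453 = 0.144725
z = (z1 − z2)/SE = (0.462353 − 0.996215) / 0.144725 = -0.533862 / 0.144725 = -3.689

-3.689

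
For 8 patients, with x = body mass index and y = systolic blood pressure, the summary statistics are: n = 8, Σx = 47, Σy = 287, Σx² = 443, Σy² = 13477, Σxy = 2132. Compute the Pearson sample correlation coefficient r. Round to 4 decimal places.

Numerator: nΣxy − (Σx)(Σy) = 8·2132 − (47)(287) = 3567
Denominator: √[(nΣx²−(Σx)²)(nΣy²−(Σy)²)]
  nΣx²−(Σx)² = 8·443 − 2209 = 1335;  nΣy²−(Σy)² = 8·13477 − 82369 = 25447
  √(1335·25447) = √33971745 = 5828.5285
r = 3567 / 5828.5285 = 0.6120

0.6120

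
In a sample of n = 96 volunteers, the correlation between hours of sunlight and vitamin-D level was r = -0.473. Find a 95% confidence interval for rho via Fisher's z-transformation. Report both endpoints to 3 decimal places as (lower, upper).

Fisher z: z_r = atanh(r) = ½·ln((1+(-0.473))/(1−(-0.473))) = -0.513928
SE(z) = 1/√(n−3) = 1/√93 = 0.103695
95% ⇒ z* = 1.960; margin = 1.960·0.103695 = 0.203242
CI on z-scale: (-0.717170, -0.310686)
Back-transform: tanh(-0.717170) = -0.615153, tanh(-0.310686) = -0.301061

(-0.615, -0.301)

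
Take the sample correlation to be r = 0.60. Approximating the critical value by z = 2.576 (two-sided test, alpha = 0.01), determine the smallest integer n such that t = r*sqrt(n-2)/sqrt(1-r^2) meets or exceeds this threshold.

Need r·√(n−2)/√(1−r²) ≥ 2.576
√(n−2) ≥ 2.576·√(1−0.3600) / 0.60 = 2.576·0.800000 / 0.60 = 3.4347
n−2 ≥ 11.7972  ⇒  n ≥ 13.7972
Smallest integer n = 14

14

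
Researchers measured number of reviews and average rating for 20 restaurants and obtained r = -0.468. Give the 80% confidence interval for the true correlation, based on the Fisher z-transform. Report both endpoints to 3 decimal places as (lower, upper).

z_r = atanh(-0.468) = -0.507506;  SE = 1/√(n−3) = 1/√17 = 0.242536
z-limits: -0.507506 ± 1.282·0.242536 = -0.507506 ± 0.310931 = [-0.818437, -0.196575]
ρ-limits: (tanh -0.818437, tanh -0.196575) = (-0.674, -0.194)

(-0.674, -0.194)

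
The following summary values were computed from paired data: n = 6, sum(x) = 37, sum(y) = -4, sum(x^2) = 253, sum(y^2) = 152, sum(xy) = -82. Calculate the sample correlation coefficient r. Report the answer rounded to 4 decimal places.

-0.9415

S_xy = nΣxy − ΣxΣy = 6·(-82) − 37·(-4) = -492 − (-148) = -344
S_xx = nΣx² − (Σx)² = 6·253 − 37² = 1518 − 1369 = 149
S_yy = nΣy² − (Σy)² = 6·152 − (-4)² = 912 − 16 = 896
r = S_xy / √(S_xx·S_yy) = -344 / √(149·896) = -344 / √133504 = -344 / 365.3820 = -0.9415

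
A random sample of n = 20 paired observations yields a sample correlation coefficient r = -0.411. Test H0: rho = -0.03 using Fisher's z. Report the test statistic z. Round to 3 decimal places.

-1.677

z_r = atanh(-0.411) = -0.436814,  z_0 = atanh(-0.03) = -0.030009
SE = 1/√(n−3) = 1/√17 = 0.242536
z = (z_r − z_0)/SE = (-0.436814 − (-0.030009)) / 0.242536 = -0.406805 / 0.242536 = -1.677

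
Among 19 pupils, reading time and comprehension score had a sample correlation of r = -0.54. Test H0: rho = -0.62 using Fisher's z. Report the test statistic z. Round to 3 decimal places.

z_r = atanh(-0.54) = -0.604156,  z_0 = atanh(-0.62) = -0.725005
SE = 1/√(n−3) = 1/√16 = 0.250000
z = (z_r − z_0)/SE = (-0.604156 − (-0.725005)) / 0.250000 = 0.120849 / 0.250000 = 0.483

0.483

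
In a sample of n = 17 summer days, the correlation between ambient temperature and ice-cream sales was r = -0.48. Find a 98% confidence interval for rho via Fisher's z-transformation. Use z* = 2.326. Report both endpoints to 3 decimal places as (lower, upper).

z_r = atanh(-0.48) = -0.522984;  SE = 1/√(n−3) = 1/√14 = 0.267261
z-limits: -0.522984 ± 2.326·0.267261 = -0.522984 ± 0.621649 = [-1.144633, 0.098665]
ρ-limits: (tanh -1.144633, tanh 0.098665) = (-0.816, 0.098)

(-0.816, 0.098)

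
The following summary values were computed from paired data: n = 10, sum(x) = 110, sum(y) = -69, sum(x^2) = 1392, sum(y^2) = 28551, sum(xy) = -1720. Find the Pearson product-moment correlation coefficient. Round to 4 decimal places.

-0.4251

S_xy = nΣxy − ΣxΣy = 10·(-1720) − 110·(-69) = -17200 − (-7590) = -9610
S_xx = nΣx² − (Σx)² = 10·1392 − 110² = 13920 − 12100 = 1820
S_yy = nΣy² − (Σy)² = 10·28551 − (-69)² = 285510 − 4761 = 280749
r = S_xy / √(S_xx·S_yy) = -9610 / √(1820·280749) = -9610 / √510963180 = -9610 / 22604.4947 = -0.4251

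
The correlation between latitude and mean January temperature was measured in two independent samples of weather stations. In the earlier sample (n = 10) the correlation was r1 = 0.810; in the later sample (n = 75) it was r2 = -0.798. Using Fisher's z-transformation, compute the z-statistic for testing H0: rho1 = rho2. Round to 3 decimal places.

z1 = atanh(0.810) = 1.127029,  z2 = atanh(-0.798) = -1.093081
SE = √(1/(n1−3) + 1/(n2−3)) = √(1/7 + 1/72) = √(0.1428571 + 0.0138889) = √0.1567460 = 0.395912
z = (z1 − z2)/SE = (1.127029 − (-1.093081)) / 0.395912 = 2.220110 / 0.395912 = 5.608

5.608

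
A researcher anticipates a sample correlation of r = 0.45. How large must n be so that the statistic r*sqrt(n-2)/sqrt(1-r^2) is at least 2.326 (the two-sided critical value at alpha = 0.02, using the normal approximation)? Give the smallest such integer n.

r√(n−2)/√(1−r²) ≥ 2.326  ⇔  n−2 ≥ (2.326)²·(1−r²)/r²
(1−r²)/r² = (1−0.2025)/0.2025 = 3.9383
n ≥ 2 + 5.410276·3.9383 = 2 + 21.3073 = 23.3073
⌈23.3073⌉ = 24

24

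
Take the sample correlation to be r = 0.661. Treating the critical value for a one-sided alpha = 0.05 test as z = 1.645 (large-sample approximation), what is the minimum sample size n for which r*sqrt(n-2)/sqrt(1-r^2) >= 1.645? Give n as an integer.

Need r·√(n−2)/√(1−r²) ≥ 1.645
√(n−2) ≥ 1.645·√(1−0.436921) / 0.661 = 1.645·0.750386 / 0.661 = 1.8675
n−2 ≥ 3.4876  ⇒  n ≥ 5.4876
Smallest integer n = 6

6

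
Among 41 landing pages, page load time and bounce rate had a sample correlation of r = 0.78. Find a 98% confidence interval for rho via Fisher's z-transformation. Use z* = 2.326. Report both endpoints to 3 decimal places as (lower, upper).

z_r = atanh(0.78) = 1.045371;  SE = 1/√(n−3) = 1/√38 = 0.162221
z-limits: 1.045371 ± 2.326·0.162221 = 1.045371 ± 0.377326 = [0.668045, 1.422697]
ρ-limits: (tanh 0.668045, tanh 1.422697) = (0.584, 0.890)

(0.584, 0.890)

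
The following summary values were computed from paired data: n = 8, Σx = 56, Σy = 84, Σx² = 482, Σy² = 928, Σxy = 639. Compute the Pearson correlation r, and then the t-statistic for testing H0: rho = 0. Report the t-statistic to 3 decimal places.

3.184

Numerator: nΣxy − (Σx)(Σy) = 8·639 − (56)(84) = 408
Denominator: √[(nΣx²−(Σx)²)(nΣy²−(Σy)²)]
  nΣx²−(Σx)² = 8·482 − 3136 = 720;  nΣy²−(Σy)² = 8·928 − 7056 = 368
  √(720·368) = √264960 = 514.7427
r = 408 / 514.7427 = 0.7926
t = r·√(n−2)/√(1−r²) = 0.7926·√6 / √(1−0.628215) = 1.941466 / 0.609742 = 3.184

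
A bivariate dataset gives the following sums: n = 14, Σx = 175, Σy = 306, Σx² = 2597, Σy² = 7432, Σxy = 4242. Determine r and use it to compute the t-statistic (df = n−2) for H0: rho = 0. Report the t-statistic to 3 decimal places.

3.996

Numerator: nΣxy − (Σx)(Σy) = 14·4242 − (175)(306) = 5838
Denominator: √[(nΣx²−(Σx)²)(nΣy²−(Σy)²)]
  nΣx²−(Σx)² = 14·2597 − 30625 = 5733;  nΣy²−(Σy)² = 14·7432 − 93636 = 10412
  √(5733·10412) = √59691996 = 7726.0595
r = 5838 / 7726.0595 = 0.7556
t = r·√(n−2)/√(1−r²) = 0.7556·√12 / √(1−0.570931) = 2.617475 / 0.655034 = 3.996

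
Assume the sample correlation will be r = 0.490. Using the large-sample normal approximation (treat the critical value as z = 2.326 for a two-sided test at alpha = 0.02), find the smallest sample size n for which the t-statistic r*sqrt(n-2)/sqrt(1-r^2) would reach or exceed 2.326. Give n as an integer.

Need r·√(n−2)/√(1−r²) ≥ 2.326
√(n−2) ≥ 2.326·√(1−0.240100) / 0.490 = 2.326·0.871722 / 0.490 = 4.1380
n−2 ≥ 17.1230  ⇒  n ≥ 19.1230
Smallest integer n = 20

20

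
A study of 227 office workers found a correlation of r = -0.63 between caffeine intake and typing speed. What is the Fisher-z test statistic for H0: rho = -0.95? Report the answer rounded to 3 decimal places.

16.319

z_r = atanh(-0.63) = -0.741416,  z_0 = atanh(-0.95) = -1.831781
SE = 1/√(n−3) = 1/√224 = 0.066815
z = (z_r − z_0)/SE = (-0.741416 − (-1.831781)) / 0.066815 = 1.090365 / 0.066815 = 16.319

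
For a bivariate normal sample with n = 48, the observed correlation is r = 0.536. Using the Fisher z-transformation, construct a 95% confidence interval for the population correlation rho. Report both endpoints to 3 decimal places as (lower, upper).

(0.297, 0.712)

z_r = atanh(0.536) = 0.598526;  SE = 1/√(n−3) = 1/√45 = 0.149071
z-limits: 0.598526 ± 1.960·0.149071 = 0.598526 ± 0.292179 = [0.306347, 0.890705]
ρ-limits: (tanh 0.306347, tanh 0.890705) = (0.297, 0.712)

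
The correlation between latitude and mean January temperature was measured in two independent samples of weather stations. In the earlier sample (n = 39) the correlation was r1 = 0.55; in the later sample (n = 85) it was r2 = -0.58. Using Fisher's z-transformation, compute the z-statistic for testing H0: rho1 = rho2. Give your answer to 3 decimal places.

Fisher z-transforms: z1 = atanh(0.55) = 0.618381, z2 = atanh(-0.58) = -0.662463; difference d = 1.280844
Var(d) = 1/36 + 1/82 = 0.0277778 + 0.0121951 = 0.0399729
z = d/√Var(d) = 1.280844 / √0.0399729 = 1.280844 / 0.199932 = 6.406

6.406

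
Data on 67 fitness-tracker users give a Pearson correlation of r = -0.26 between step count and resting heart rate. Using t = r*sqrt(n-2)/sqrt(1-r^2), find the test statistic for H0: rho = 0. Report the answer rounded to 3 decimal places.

-2.171

t = r·√(n−2) / √(1−r²) with r = -0.26, n = 67
  = -0.26·√65 / √(1 − 0.0676)
  = -0.26·8.062258 / 0.965609
  = -2.096187 / 0.965609 = -2.171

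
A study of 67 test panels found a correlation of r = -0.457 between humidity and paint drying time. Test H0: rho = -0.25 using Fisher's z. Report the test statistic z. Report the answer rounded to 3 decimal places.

Fisher z: atanh(-0.457) = -0.493513, atanh(-0.25) = -0.255413
z = (z_r − z_0)·√(n−3) = (-0.493513 − (-0.255413))·√64 = -0.238100 · 8.000000 = -1.905

-1.905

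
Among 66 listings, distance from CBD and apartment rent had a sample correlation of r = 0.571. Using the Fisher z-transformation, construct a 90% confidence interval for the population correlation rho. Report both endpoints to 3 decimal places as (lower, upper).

(0.415, 0.694)

Fisher z: z_r = atanh(r) = ½·ln((1+0.571)/(1−0.571)) = 0.649005
SE(z) = 1/√(n−3) = 1/√63 = 0.125988
90% ⇒ z* = 1.645; margin = 1.645·0.125988 = 0.207250
CI on z-scale: (0.441755, 0.856255)
Back-transform: tanh(0.441755) = 0.415098, tanh(0.856255) = 0.694323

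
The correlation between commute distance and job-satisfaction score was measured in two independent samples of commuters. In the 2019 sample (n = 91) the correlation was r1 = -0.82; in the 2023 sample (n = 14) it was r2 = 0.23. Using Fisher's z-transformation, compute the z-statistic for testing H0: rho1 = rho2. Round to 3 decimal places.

-4.350

z1 = atanh(-0.82) = -1.156817,  z2 = atanh(0.23) = 0.234189
SE = √(1/(n1−3) + 1/(n2−3)) = √(1/88 + 1/11) = √(0.0113636 + 0.0909091) = √0.1022727 = 0.319801
z = (z1 − z2)/SE = (-1.156817 − 0.234189) / 0.319801 = -1.391006 / 0.319801 = -4.350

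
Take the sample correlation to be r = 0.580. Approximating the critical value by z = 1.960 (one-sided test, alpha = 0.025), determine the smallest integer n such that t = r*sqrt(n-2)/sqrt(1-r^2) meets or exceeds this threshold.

10

Need r·√(n−2)/√(1−r²) ≥ 1.960
√(n−2) ≥ 1.960·√(1−0.336400) / 0.580 = 1.960·0.814616 / 0.580 = 2.7528
n−2 ≥ 7.5779  ⇒  n ≥ 9.5779
Smallest integer n = 10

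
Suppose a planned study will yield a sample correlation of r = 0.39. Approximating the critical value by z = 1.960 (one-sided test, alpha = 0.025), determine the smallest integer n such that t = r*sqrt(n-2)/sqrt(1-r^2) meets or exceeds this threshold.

Need r·√(n−2)/√(1−r²) ≥ 1.960
√(n−2) ≥ 1.960·√(1−0.1521) / 0.39 = 1.960·0.920815 / 0.39 = 4.6277
n−2 ≥ 21.4156  ⇒  n ≥ 23.4156
Smallest integer n = 24

24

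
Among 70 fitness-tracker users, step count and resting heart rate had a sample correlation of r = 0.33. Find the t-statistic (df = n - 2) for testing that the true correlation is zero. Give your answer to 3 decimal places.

2.883

1 − r² = 1 − 0.1089 = 0.8911;  √(1−r²) = 0.943981
√(n−2) = √68 = 8.246211
t = r·√(n−2)/√(1−r²) = 0.33 · 8.246211 / 0.943981 = 2.883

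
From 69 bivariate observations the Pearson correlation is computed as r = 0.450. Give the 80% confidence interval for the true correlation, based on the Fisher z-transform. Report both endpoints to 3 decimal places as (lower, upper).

z_r = atanh(0.450) = 0.484700;  SE = 1/√(n−3) = 1/√66 = 0.123091
z-limits: 0.484700 ± 1.282·0.123091 = 0.484700 ± 0.157803 = [0.326897, 0.642503]
ρ-limits: (tanh 0.326897, tanh 0.642503) = (0.316, 0.567)

(0.316, 0.567)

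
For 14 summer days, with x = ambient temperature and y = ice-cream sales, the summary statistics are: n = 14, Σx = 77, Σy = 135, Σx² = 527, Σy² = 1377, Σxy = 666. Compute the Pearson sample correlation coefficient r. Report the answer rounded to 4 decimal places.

Numerator: nΣxy − (Σx)(Σy) = 14·666 − (77)(135) = -1071
Denominator: √[(nΣx²−(Σx)²)(nΣy²−(Σy)²)]
  nΣx²−(Σx)² = 14·527 − 5929 = 1449;  nΣy²−(Σy)² = 14·1377 − 18225 = 1053
  √(1449·1053) = √1525797 = 1235.2316
r = -1071 / 1235.2316 = -0.8670

-0.8670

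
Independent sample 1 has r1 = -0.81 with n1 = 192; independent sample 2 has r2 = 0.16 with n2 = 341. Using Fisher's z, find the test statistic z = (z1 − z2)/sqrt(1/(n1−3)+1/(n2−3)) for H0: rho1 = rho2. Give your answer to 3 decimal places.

z1 = atanh(-0.81) = -1.127029,  z2 = atanh(0.16) = 0.161387
SE = √(1/(n1−3) + 1/(n2−3)) = √(1/189 + 1/338) = √(0.0052910 + 0.0029586) = √0.0082496 = 0.090827
z = (z1 − z2)/SE = (-1.127029 − 0.161387) / 0.090827 = -1.288416 / 0.090827 = -14.185

-14.185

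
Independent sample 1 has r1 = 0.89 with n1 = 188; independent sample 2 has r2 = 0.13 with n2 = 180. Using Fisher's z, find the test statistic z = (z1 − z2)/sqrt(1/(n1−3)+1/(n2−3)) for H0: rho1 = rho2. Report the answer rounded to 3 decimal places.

12.280

Fisher z-transforms: z1 = atanh(0.89) = 1.421926, z2 = atanh(0.13) = 0.130740; difference d = 1.291186
Var(d) = 1/185 + 1/177 = 0.0054054 + 0.0056497 = 0.0110551
z = d/√Var(d) = 1.291186 / √0.0110551 = 1.291186 / 0.105143 = 12.280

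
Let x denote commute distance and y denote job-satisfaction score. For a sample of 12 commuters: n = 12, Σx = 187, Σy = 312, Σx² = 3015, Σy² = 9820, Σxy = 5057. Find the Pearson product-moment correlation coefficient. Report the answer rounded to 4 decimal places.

S_xy = nΣxy − ΣxΣy = 12·5057 − 187·312 = 60684 − 58344 = 2340
S_xx = nΣx² − (Σx)² = 12·3015 − 187² = 36180 − 34969 = 1211
S_yy = nΣy² − (Σy)² = 12·9820 − 312² = 117840 − 97344 = 20496
r = S_xy / √(S_xx·S_yy) = 2340 / √(1211·20496) = 2340 / √24820656 = 2340 / 4982.0333 = 0.4697

0.4697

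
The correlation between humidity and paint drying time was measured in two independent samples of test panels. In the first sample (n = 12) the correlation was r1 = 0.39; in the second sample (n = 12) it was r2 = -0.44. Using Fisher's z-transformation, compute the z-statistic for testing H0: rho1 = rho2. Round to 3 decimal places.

1.875

Fisher z-transforms: z1 = atanh(0.39) = 0.411800, z2 = atanh(-0.44) = -0.472231; difference d = 0.884031
Var(d) = 1/9 + 1/9 = 0.1111111 + 0.1111111 = 0.2222222
z = d/√Var(d) = 0.884031 / √0.2222222 = 0.884031 / 0.471404 = 1.875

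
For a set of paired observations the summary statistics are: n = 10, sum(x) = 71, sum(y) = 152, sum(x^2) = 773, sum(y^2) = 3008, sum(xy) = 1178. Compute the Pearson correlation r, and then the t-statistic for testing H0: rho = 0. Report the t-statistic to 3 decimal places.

0.663

S_xy = nΣxy − ΣxΣy = 10·1178 − 71·152 = 11780 − 10792 = 988
S_xx = nΣx² − (Σx)² = 10·773 − 71² = 7730 − 5041 = 2689
S_yy = nΣy² − (Σy)² = 10·3008 − 152² = 30080 − 23104 = 6976
r = S_xy / √(S_xx·S_yy) = 988 / √(2689·6976) = 988 / √18758464 = 988 / 4331.1042 = 0.2281
t = r·√(n−2)/√(1−r²) = 0.2281·√8 / √(1−0.052030) = 0.645164 / 0.973638 = 0.663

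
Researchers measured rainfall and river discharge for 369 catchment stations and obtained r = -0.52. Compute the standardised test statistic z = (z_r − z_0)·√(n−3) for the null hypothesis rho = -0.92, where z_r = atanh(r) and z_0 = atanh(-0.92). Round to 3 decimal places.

Fisher z: atanh(-0.52) = -0.576340, atanh(-0.92) = -1.589027
z = (z_r − z_0)·√(n−3) = (-0.576340 − (-1.589027))·√366 = 1.012687 · 19.131126 = 19.374

19.374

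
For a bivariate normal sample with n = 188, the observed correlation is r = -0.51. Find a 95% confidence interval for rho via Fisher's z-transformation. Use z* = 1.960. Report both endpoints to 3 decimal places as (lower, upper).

Fisher z: z_r = atanh(r) = ½·ln((1+(-0.51))/(1−(-0.51))) = -0.562730
SE(z) = 1/√(n−3) = 1/√185 = 0.073521
95% ⇒ z* = 1.960; margin = 1.960·0.073521 = 0.144101
CI on z-scale: (-0.706831, -0.418629)
Back-transform: tanh(-0.706831) = -0.608686, tanh(-0.418629) = -0.395775

(-0.609, -0.396)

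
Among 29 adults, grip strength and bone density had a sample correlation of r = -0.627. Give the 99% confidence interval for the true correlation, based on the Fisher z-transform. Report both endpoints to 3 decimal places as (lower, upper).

(-0.846, -0.227)

Fisher z: z_r = atanh(r) = ½·ln((1+(-0.627))/(1−(-0.627))) = -0.736457
SE(z) = 1/√(n−3) = 1/√26 = 0.196116
99% ⇒ z* = 2.576; margin = 2.576·0.196116 = 0.505195
CI on z-scale: (-1.241652, -0.231262)
Back-transform: tanh(-1.241652) = -0.845926, tanh(-0.231262) = -0.227226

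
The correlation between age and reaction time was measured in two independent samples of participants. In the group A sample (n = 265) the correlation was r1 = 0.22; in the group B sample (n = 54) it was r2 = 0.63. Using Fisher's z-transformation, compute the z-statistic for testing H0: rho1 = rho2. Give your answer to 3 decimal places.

-3.383

z1 = atanh(0.22) = 0.223656,  z2 = atanh(0.63) = 0.741416
SE = √(1/(n1−3) + 1/(n2−3)) = √(1/262 + 1/51) = √(0.0038168 + 0.0196078) = √0.0234246 = 0.153051
z = (z1 − z2)/SE = (0.223656 − 0.741416) / 0.153051 = -0.517760 / 0.153051 = -3.383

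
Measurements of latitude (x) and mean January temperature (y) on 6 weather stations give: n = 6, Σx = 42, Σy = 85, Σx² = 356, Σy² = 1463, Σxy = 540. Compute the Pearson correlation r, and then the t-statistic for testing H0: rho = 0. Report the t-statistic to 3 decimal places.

-0.964

Numerator: nΣxy − (Σx)(Σy) = 6·540 − (42)(85) = -330
Denominator: √[(nΣx²−(Σx)²)(nΣy²−(Σy)²)]
  nΣx²−(Σx)² = 6·356 − 1764 = 372;  nΣy²−(Σy)² = 6·1463 − 7225 = 1553
  √(372·1553) = √577716 = 760.0763
r = -330 / 760.0763 = -0.4342
t = r·√(n−2)/√(1−r²) = -0.4342·√4 / √(1−0.188530) = -0.868400 / 0.900816 = -0.964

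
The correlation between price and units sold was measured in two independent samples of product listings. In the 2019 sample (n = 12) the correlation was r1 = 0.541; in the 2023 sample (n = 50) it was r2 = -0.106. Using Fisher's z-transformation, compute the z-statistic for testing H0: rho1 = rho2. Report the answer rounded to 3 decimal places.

1.957

Fisher z-transforms: z1 = atanh(0.541) = 0.605568, z2 = atanh(-0.106) = -0.106400; difference d = 0.711968
Var(d) = 1/9 + 1/47 = 0.1111111 + 0.0212766 = 0.1323877
z = d/√Var(d) = 0.711968 / √0.1323877 = 0.711968 / 0.363851 = 1.957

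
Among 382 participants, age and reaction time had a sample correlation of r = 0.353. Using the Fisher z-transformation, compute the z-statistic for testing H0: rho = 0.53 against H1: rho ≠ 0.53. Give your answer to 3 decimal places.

Fisher z: atanh(0.353) = 0.368867, atanh(0.53) = 0.590145
z = (z_r − z_0)·√(n−3) = (0.368867 − 0.590145)·√379 = -0.221278 · 19.467922 = -4.308

-4.308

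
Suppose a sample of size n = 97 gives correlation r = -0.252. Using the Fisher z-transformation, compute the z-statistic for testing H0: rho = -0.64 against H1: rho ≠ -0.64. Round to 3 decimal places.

z_r = atanh(-0.252) = -0.257547,  z_0 = atanh(-0.64) = -0.758174
SE = 1/√(n−3) = 1/√94 = 0.103142
z = (z_r − z_0)/SE = (-0.257547 − (-0.758174)) / 0.103142 = 0.500627 / 0.103142 = 4.854

4.854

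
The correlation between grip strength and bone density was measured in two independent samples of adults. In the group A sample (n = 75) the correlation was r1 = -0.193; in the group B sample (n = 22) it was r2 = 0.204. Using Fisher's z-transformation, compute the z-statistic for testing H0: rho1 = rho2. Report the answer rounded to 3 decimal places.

-1.560

z1 = atanh(-0.193) = -0.195451,  z2 = atanh(0.204) = 0.206903
SE = √(1/(n1−3) + 1/(n2−3)) = √(1/72 + 1/19) = √(0.0138889 + 0.0526316) = √0.0665205 = 0.257916
z = (z1 − z2)/SE = (-0.195451 − 0.206903) / 0.257916 = -0.402354 / 0.257916 = -1.560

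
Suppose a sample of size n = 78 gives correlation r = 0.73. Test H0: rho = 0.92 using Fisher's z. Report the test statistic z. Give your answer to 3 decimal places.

-5.718

z_r = atanh(0.73) = 0.928727,  z_0 = atanh(0.92) = 1.589027
SE = 1/√(n−3) = 1/√75 = 0.115470
z = (z_r − z_0)/SE = (0.928727 − 1.589027) / 0.115470 = -0.660300 / 0.115470 = -5.718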